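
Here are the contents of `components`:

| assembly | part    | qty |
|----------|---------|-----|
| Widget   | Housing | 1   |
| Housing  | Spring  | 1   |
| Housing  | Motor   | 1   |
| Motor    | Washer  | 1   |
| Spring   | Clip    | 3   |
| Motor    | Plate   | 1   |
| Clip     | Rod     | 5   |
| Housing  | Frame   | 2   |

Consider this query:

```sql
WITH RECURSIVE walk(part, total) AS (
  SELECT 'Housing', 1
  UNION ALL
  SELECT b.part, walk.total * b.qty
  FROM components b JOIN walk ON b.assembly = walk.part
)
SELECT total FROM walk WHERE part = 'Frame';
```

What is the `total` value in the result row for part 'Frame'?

2

Base: (Housing, total=1).
Iteration 1: components of {Housing} -> Frame = 1*2 = 2, Motor = 1*1 = 1, Spring = 1*1 = 1.
Iteration 2: components of {Frame,Motor,Spring} -> Clip = 1*3 = 3, Plate = 1*1 = 1, Washer = 1*1 = 1.
Iteration 3: components of {Clip,Plate,Washer} -> Rod = 3*5 = 15.
Iteration 4: no further components; recursion stops.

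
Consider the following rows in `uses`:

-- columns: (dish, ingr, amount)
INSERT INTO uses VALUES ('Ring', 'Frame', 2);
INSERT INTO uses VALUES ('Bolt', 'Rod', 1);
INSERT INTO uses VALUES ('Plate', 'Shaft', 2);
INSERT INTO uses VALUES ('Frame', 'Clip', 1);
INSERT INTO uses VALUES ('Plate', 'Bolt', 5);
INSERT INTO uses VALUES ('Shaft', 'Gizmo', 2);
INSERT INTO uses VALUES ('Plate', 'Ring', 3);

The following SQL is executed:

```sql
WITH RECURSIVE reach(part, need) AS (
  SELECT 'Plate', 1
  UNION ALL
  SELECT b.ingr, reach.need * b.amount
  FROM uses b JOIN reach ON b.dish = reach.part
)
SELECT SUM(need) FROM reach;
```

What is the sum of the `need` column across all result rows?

Base: (Plate, need=1).
Iteration 1: components of {Plate} -> Bolt = 1*5 = 5, Ring = 1*3 = 3, Shaft = 1*2 = 2.
Iteration 2: components of {Bolt,Ring,Shaft} -> Frame = 3*2 = 6, Gizmo = 2*2 = 4, Rod = 5*1 = 5.
Iteration 3: components of {Frame,Gizmo,Rod} -> Clip = 6*1 = 6.
Iteration 4: no further components; recursion stops.
SUM(need) = 1 + 5 + 3 + 2 + 5 + 6 + 4 + 6 = 32.

32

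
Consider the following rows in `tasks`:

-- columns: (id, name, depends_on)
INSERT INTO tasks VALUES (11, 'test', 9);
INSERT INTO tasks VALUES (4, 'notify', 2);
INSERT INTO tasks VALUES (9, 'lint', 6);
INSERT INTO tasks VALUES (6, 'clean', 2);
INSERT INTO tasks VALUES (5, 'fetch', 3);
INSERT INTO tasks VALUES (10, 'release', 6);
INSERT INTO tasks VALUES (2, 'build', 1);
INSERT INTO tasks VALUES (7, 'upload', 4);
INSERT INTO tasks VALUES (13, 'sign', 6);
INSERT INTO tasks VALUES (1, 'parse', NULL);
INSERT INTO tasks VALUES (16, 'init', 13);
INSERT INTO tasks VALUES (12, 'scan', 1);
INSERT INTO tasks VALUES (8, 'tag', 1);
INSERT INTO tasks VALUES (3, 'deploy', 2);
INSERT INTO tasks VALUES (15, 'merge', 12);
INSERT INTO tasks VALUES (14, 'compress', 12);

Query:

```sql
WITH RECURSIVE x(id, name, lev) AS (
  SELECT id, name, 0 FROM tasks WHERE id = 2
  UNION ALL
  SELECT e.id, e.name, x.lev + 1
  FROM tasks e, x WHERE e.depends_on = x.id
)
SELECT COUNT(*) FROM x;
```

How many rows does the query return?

11

Base: id=2 (build) at lev 0.
Iteration 1: rows with depends_on in {2} -> deploy (id 3, lev 1), notify (id 4, lev 1), clean (id 6, lev 1).
Iteration 2: rows with depends_on in {3,4,6} -> fetch (id 5, lev 2), upload (id 7, lev 2), lint (id 9, lev 2), release (id 10, lev 2), sign (id 13, lev 2).
Iteration 3: rows with depends_on in {5,7,9,10,13} -> test (id 11, lev 3), init (id 16, lev 3).
Iteration 4: no rows with depends_on in {11,16}; recursion stops.
Total rows emitted: 11.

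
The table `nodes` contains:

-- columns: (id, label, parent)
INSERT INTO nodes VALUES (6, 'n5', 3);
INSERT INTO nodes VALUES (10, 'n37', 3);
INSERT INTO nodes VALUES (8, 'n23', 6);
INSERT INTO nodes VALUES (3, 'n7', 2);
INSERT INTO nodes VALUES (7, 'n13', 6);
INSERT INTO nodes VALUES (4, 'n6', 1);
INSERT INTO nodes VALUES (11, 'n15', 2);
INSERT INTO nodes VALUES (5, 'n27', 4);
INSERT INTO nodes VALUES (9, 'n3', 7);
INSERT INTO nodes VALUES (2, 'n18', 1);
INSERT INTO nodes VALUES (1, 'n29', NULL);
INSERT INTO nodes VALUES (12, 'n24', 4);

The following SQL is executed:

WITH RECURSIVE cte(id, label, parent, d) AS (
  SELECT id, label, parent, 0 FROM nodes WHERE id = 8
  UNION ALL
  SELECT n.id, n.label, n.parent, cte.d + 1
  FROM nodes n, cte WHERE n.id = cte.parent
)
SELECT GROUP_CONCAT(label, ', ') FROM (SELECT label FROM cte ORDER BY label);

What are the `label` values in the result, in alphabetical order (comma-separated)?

n18, n23, n29, n5, n7

Base: id=8 (n23), parent=6, d 0.
Iteration 1: join on id=6 -> n5 (id 6, parent=3, d 1).
Iteration 2: join on id=3 -> n7 (id 3, parent=2, d 2).
Iteration 3: join on id=2 -> n18 (id 2, parent=1, d 3).
Iteration 4: join on id=1 -> n29 (id 1, parent=NULL, d 4).
Iteration 5: parent is NULL; no match; recursion stops.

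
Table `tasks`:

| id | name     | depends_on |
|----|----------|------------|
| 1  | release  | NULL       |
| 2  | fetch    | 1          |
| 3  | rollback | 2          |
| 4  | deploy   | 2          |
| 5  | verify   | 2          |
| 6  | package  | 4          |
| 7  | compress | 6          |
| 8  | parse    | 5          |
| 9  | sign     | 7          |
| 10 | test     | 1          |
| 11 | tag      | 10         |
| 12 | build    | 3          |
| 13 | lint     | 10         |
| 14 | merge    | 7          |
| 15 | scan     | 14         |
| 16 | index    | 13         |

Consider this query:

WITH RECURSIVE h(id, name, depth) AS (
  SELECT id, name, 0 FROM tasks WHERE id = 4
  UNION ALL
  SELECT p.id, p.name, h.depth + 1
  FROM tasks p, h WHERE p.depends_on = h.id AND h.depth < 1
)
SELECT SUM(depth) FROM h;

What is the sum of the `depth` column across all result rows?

1

Base: id=4 (deploy) at depth 0.
Iteration 1: rows with depends_on in {4} -> package (id 6, depth 1).
Iteration 2: depth < 1 fails for all current rows; recursion stops.
SUM(depth) = 0 + 1 = 1.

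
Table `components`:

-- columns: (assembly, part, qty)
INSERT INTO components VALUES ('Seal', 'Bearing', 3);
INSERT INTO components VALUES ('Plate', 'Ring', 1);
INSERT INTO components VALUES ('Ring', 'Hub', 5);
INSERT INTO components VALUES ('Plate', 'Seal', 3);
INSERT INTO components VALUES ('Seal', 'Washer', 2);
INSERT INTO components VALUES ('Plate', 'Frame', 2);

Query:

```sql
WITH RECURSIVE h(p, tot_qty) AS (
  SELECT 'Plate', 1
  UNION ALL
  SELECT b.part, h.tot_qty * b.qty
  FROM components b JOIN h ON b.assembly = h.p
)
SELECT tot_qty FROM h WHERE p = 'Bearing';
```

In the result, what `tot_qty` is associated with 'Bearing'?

9

Base: (Plate, tot_qty=1).
Iteration 1: components of {Plate} -> Frame = 1*2 = 2, Ring = 1*1 = 1, Seal = 1*3 = 3.
Iteration 2: components of {Frame,Ring,Seal} -> Bearing = 3*3 = 9, Hub = 1*5 = 5, Washer = 3*2 = 6.
Iteration 3: no further components; recursion stops.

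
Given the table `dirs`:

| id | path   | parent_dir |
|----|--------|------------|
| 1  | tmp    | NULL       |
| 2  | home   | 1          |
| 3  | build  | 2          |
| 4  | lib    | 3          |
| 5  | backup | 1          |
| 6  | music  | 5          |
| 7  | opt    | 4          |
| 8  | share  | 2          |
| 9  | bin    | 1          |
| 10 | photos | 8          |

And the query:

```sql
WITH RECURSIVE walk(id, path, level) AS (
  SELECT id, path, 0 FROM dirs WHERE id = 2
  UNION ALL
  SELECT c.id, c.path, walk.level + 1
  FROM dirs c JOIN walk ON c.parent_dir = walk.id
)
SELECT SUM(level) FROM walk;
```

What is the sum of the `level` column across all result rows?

9

Base: id=2 (home) at level 0.
Iteration 1: rows with parent_dir in {2} -> build (id 3, level 1), share (id 8, level 1).
Iteration 2: rows with parent_dir in {3,8} -> lib (id 4, level 2), photos (id 10, level 2).
Iteration 3: rows with parent_dir in {4,10} -> opt (id 7, level 3).
Iteration 4: no rows with parent_dir in {7}; recursion stops.
SUM(level) = 0 + 1 + 1 + 2 + 2 + 3 = 9.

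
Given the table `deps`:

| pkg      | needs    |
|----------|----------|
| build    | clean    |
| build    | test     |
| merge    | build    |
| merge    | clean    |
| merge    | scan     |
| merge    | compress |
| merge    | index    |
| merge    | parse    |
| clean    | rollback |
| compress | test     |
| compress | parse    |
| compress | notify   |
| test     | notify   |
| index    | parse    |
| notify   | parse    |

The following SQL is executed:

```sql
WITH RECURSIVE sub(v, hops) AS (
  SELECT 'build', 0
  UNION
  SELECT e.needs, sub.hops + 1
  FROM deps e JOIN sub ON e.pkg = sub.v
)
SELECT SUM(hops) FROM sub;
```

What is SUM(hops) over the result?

Base: (build, hops=0).
Iteration 1: edges from {build} -> (clean, hops=1), (test, hops=1).
Iteration 2: edges from {clean,test} -> (notify, hops=2), (rollback, hops=2).
Iteration 3: edges from {notify,rollback} -> (parse, hops=3).
Iteration 4: no outgoing edges from {parse}; recursion stops.
SUM(hops) = 0 + 1 + 1 + 2 + 2 + 3 = 9.

9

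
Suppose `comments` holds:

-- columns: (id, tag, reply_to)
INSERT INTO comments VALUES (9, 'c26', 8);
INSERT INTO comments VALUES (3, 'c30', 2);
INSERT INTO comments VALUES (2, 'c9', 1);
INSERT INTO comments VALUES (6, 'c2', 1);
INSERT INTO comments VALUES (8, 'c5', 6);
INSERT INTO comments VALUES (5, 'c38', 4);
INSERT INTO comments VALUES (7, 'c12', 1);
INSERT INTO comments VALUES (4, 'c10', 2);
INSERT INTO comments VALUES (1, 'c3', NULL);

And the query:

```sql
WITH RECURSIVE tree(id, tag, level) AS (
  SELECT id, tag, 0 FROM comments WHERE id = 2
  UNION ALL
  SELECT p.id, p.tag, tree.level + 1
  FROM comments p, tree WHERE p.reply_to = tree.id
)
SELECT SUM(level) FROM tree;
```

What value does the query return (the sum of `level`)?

4

Base: id=2 (c9) at level 0.
Iteration 1: rows with reply_to in {2} -> c30 (id 3, level 1), c10 (id 4, level 1).
Iteration 2: rows with reply_to in {3,4} -> c38 (id 5, level 2).
Iteration 3: no rows with reply_to in {5}; recursion stops.
SUM(level) = 0 + 1 + 1 + 2 = 4.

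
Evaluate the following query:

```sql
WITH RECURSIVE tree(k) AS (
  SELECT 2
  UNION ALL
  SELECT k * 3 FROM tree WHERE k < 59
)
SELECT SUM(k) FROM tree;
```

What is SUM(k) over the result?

242

Base: k=2.
Iteration 1: 2 < 59 holds -> k = 2 * 3 = 6.
Iteration 2: 6 < 59 holds -> k = 6 * 3 = 18.
Iteration 3: 18 < 59 holds -> k = 18 * 3 = 54.
Iteration 4: 54 < 59 holds -> k = 54 * 3 = 162.
Iteration 5: 162 < 59 fails; recursion stops.
SUM(k) = 2 + 6 + 18 + 54 + 162 = 242.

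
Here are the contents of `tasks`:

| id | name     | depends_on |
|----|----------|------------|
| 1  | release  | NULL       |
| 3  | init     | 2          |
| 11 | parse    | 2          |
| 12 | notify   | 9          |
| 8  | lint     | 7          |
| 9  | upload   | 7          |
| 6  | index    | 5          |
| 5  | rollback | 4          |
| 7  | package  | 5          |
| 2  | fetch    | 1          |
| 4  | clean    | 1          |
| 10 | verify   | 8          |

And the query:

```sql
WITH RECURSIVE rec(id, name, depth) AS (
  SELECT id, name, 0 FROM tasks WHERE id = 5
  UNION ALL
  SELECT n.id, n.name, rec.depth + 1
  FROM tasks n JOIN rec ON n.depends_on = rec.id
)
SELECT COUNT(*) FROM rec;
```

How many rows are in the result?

7

Base: id=5 (rollback) at depth 0.
Iteration 1: rows with depends_on in {5} -> index (id 6, depth 1), package (id 7, depth 1).
Iteration 2: rows with depends_on in {6,7} -> lint (id 8, depth 2), upload (id 9, depth 2).
Iteration 3: rows with depends_on in {8,9} -> verify (id 10, depth 3), notify (id 12, depth 3).
Iteration 4: no rows with depends_on in {10,12}; recursion stops.
Total rows emitted: 7.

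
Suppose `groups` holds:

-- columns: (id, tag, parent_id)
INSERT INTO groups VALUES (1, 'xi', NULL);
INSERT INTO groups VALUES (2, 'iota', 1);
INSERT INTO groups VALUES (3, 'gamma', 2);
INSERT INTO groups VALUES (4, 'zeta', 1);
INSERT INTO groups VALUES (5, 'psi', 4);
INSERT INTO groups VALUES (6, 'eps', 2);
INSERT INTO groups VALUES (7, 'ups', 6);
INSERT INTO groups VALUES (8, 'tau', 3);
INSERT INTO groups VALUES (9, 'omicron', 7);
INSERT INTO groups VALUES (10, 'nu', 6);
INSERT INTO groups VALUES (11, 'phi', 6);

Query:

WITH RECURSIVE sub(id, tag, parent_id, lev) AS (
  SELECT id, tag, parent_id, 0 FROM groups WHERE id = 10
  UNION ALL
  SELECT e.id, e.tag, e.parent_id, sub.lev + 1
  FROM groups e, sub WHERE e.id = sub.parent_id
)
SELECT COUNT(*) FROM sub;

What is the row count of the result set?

4

Base: id=10 (nu), parent_id=6, lev 0.
Iteration 1: join on id=6 -> eps (id 6, parent_id=2, lev 1).
Iteration 2: join on id=2 -> iota (id 2, parent_id=1, lev 2).
Iteration 3: join on id=1 -> xi (id 1, parent_id=NULL, lev 3).
Iteration 4: parent_id is NULL; no match; recursion stops.
Total rows emitted: 4.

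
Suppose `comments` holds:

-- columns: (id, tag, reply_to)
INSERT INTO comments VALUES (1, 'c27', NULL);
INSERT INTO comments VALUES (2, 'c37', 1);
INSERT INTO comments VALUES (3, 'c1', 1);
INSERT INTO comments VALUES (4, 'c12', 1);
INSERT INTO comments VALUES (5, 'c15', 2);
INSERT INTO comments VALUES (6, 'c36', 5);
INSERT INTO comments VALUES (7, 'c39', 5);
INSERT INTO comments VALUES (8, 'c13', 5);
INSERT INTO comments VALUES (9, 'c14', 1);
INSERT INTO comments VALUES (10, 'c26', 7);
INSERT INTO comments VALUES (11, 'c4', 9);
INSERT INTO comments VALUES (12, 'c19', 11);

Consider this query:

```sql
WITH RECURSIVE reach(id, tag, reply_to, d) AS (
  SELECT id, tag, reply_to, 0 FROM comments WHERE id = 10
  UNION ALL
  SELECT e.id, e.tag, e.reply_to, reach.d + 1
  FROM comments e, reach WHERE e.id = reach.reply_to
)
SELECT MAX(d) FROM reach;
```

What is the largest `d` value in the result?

Base: id=10 (c26), reply_to=7, d 0.
Iteration 1: join on id=7 -> c39 (id 7, reply_to=5, d 1).
Iteration 2: join on id=5 -> c15 (id 5, reply_to=2, d 2).
Iteration 3: join on id=2 -> c37 (id 2, reply_to=1, d 3).
Iteration 4: join on id=1 -> c27 (id 1, reply_to=NULL, d 4).
Iteration 5: reply_to is NULL; no match; recursion stops.
d values: 0, 1, 2, 3, 4; the maximum is 4.

4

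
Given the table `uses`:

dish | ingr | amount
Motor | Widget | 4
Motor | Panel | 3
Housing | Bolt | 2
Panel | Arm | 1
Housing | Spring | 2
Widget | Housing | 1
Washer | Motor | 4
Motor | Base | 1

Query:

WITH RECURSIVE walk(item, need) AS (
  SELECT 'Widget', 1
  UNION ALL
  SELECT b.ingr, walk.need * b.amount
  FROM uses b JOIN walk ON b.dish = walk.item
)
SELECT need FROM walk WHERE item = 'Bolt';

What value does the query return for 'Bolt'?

2

Base: (Widget, need=1).
Iteration 1: components of {Widget} -> Housing = 1*1 = 1.
Iteration 2: components of {Housing} -> Bolt = 1*2 = 2, Spring = 1*2 = 2.
Iteration 3: no further components; recursion stops.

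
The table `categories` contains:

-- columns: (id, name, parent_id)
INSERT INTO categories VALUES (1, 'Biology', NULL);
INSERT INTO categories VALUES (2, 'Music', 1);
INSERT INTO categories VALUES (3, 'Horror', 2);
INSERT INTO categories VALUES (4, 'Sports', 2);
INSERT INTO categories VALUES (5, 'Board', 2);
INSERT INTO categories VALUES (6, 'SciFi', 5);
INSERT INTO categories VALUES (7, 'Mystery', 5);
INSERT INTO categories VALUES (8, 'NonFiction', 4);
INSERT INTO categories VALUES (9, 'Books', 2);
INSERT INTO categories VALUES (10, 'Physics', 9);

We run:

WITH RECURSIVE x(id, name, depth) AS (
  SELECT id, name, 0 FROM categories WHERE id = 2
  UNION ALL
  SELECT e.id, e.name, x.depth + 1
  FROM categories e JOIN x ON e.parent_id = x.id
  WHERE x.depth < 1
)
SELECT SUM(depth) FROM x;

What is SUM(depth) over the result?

Base: id=2 (Music) at depth 0.
Iteration 1: rows with parent_id in {2} -> Horror (id 3, depth 1), Sports (id 4, depth 1), Board (id 5, depth 1), Books (id 9, depth 1).
Iteration 2: depth < 1 fails for all current rows; recursion stops.
SUM(depth) = 0 + 1 + 1 + 1 + 1 = 4.

4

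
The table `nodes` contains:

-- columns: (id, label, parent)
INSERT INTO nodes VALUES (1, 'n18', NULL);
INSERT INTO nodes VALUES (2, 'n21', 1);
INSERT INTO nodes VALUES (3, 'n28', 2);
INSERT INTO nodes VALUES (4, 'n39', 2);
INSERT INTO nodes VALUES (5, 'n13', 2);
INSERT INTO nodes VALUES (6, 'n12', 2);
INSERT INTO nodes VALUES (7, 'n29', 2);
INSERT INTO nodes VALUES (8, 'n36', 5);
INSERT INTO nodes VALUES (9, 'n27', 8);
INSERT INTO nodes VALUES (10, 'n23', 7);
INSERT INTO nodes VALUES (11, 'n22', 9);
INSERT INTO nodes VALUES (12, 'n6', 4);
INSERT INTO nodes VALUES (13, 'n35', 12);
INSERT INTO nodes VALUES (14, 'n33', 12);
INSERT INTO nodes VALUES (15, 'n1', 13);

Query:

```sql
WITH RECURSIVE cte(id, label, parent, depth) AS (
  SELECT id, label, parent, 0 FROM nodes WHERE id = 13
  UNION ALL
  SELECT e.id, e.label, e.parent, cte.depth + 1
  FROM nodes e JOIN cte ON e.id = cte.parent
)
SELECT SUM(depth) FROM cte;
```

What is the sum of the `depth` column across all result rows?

10

Base: id=13 (n35), parent=12, depth 0.
Iteration 1: join on id=12 -> n6 (id 12, parent=4, depth 1).
Iteration 2: join on id=4 -> n39 (id 4, parent=2, depth 2).
Iteration 3: join on id=2 -> n21 (id 2, parent=1, depth 3).
Iteration 4: join on id=1 -> n18 (id 1, parent=NULL, depth 4).
Iteration 5: parent is NULL; no match; recursion stops.
SUM(depth) = 0 + 1 + 2 + 3 + 4 = 10.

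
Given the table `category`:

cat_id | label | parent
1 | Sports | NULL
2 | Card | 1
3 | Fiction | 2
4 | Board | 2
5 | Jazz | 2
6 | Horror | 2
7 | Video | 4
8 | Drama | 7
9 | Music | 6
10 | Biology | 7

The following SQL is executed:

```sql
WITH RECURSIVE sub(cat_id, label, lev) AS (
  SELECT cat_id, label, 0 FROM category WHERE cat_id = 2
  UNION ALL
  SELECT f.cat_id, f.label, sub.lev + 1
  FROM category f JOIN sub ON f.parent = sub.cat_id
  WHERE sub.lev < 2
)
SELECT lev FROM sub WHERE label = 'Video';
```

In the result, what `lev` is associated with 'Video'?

Base: cat_id=2 (Card) at lev 0.
Iteration 1: rows with parent in {2} -> Fiction (id 3, lev 1), Board (id 4, lev 1), Jazz (id 5, lev 1), Horror (id 6, lev 1).
Iteration 2: rows with parent in {3,4,5,6} -> Video (id 7, lev 2), Music (id 9, lev 2).
Iteration 3: lev < 2 fails for all current rows; recursion stops.

2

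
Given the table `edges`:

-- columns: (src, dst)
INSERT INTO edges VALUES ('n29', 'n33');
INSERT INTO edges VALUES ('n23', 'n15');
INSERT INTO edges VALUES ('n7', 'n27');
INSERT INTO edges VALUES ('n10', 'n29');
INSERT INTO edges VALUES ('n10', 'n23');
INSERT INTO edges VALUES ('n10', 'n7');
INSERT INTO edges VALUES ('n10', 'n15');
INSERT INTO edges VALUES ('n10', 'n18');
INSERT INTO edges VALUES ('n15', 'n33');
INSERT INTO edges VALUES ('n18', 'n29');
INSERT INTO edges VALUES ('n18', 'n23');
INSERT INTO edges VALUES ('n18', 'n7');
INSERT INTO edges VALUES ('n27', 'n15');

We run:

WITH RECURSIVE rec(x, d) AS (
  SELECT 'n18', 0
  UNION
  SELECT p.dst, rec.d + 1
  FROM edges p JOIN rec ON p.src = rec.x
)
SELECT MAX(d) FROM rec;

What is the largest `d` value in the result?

4

Base: (n18, d=0).
Iteration 1: edges from {n18} -> (n23, d=1), (n29, d=1), (n7, d=1).
Iteration 2: edges from {n23,n29,n7} -> (n15, d=2), (n27, d=2), (n33, d=2).
Iteration 3: edges from {n15,n27,n33} -> (n15, d=3), (n33, d=3).
Iteration 4: edges from {n15,n33} -> (n33, d=4).
Iteration 5: no outgoing edges from {n33}; recursion stops.
d values: 0, 1, 1, 1, 2, 2, 2, 3, 3, 4; the maximum is 4.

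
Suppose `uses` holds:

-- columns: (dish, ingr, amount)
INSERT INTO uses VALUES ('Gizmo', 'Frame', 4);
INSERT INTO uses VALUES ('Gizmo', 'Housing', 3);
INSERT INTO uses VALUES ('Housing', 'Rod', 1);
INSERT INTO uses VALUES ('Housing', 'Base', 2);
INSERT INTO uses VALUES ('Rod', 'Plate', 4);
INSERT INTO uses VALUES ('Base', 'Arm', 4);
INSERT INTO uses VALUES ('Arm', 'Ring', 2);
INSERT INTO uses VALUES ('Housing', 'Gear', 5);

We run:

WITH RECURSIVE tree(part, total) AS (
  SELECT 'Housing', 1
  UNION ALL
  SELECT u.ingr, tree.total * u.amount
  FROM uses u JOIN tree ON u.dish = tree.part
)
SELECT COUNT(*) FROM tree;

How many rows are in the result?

Base: (Housing, total=1).
Iteration 1: components of {Housing} -> Base = 1*2 = 2, Gear = 1*5 = 5, Rod = 1*1 = 1.
Iteration 2: components of {Base,Gear,Rod} -> Arm = 2*4 = 8, Plate = 1*4 = 4.
Iteration 3: components of {Arm,Plate} -> Ring = 8*2 = 16.
Iteration 4: no further components; recursion stops.
Total rows emitted: 7.

7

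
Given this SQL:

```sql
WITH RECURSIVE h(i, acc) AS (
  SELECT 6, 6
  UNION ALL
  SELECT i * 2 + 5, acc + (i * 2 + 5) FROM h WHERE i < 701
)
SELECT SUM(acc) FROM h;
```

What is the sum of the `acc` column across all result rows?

5342

Base: i=6, acc=6.
Iteration 1: 6 < 701 holds -> i = 6 * 2 + 5 = 17, acc = 6 + 17 = 23.
Iteration 2: 17 < 701 holds -> i = 17 * 2 + 5 = 39, acc = 23 + 39 = 62.
Iteration 3: 39 < 701 holds -> i = 39 * 2 + 5 = 83, acc = 62 + 83 = 145.
Iteration 4: 83 < 701 holds -> i = 83 * 2 + 5 = 171, acc = 145 + 171 = 316.
Iteration 5: 171 < 701 holds -> i = 171 * 2 + 5 = 347, acc = 316 + 347 = 663.
Iteration 6: 347 < 701 holds -> i = 347 * 2 + 5 = 699, acc = 663 + 699 = 1362.
Iteration 7: 699 < 701 holds -> i = 699 * 2 + 5 = 1403, acc = 1362 + 1403 = 2765.
Iteration 8: 1403 < 701 fails; recursion stops.
SUM(acc) = 6 + 23 + 62 + 145 + 316 + 663 + 1362 + 2765 = 5342.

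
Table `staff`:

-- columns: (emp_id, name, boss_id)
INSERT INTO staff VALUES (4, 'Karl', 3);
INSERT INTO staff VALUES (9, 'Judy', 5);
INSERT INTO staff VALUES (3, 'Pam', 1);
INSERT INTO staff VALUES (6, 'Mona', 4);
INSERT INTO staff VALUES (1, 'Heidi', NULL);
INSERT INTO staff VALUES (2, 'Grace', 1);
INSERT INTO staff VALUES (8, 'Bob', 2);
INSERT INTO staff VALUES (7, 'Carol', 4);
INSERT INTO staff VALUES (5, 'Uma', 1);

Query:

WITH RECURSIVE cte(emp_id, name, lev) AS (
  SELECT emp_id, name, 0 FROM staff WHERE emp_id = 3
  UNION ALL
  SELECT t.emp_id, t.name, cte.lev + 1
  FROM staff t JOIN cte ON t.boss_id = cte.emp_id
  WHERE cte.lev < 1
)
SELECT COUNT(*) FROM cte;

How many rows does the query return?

2

Base: emp_id=3 (Pam) at lev 0.
Iteration 1: rows with boss_id in {3} -> Karl (id 4, lev 1).
Iteration 2: lev < 1 fails for all current rows; recursion stops.
Total rows emitted: 2.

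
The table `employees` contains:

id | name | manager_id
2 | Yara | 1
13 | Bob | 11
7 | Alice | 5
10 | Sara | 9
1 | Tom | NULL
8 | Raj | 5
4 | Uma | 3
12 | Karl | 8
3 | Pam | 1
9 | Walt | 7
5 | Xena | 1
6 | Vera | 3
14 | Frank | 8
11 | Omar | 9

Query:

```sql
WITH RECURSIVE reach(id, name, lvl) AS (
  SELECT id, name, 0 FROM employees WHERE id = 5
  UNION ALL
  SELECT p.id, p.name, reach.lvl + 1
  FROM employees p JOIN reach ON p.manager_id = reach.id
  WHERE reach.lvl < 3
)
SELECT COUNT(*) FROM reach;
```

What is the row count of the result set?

8

Base: id=5 (Xena) at lvl 0.
Iteration 1: rows with manager_id in {5} -> Alice (id 7, lvl 1), Raj (id 8, lvl 1).
Iteration 2: rows with manager_id in {7,8} -> Walt (id 9, lvl 2), Karl (id 12, lvl 2), Frank (id 14, lvl 2).
Iteration 3: rows with manager_id in {9,12,14} -> Sara (id 10, lvl 3), Omar (id 11, lvl 3).
Iteration 4: lvl < 3 fails for all current rows; recursion stops.
Total rows emitted: 8.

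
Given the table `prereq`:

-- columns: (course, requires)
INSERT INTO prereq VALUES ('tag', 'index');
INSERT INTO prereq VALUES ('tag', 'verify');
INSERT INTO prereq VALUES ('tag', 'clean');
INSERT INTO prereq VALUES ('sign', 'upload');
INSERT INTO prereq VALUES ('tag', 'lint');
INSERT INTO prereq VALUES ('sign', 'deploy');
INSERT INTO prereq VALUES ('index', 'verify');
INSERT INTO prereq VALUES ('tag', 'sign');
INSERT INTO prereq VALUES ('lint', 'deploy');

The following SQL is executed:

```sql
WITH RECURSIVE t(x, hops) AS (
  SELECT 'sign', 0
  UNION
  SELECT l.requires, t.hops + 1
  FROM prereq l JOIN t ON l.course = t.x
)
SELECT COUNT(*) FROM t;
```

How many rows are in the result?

3

Base: (sign, hops=0).
Iteration 1: edges from {sign} -> (deploy, hops=1), (upload, hops=1).
Iteration 2: no outgoing edges from {deploy,upload}; recursion stops.
Total rows emitted: 3.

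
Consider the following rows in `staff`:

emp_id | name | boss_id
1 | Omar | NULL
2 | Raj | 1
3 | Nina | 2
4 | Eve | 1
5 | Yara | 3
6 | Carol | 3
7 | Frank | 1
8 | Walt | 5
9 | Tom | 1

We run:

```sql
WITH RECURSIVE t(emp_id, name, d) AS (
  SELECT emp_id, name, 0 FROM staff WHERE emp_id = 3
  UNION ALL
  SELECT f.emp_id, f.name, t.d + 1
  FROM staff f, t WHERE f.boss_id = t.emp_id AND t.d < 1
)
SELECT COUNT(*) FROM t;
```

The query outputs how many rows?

Base: emp_id=3 (Nina) at d 0.
Iteration 1: rows with boss_id in {3} -> Yara (id 5, d 1), Carol (id 6, d 1).
Iteration 2: d < 1 fails for all current rows; recursion stops.
Total rows emitted: 3.

3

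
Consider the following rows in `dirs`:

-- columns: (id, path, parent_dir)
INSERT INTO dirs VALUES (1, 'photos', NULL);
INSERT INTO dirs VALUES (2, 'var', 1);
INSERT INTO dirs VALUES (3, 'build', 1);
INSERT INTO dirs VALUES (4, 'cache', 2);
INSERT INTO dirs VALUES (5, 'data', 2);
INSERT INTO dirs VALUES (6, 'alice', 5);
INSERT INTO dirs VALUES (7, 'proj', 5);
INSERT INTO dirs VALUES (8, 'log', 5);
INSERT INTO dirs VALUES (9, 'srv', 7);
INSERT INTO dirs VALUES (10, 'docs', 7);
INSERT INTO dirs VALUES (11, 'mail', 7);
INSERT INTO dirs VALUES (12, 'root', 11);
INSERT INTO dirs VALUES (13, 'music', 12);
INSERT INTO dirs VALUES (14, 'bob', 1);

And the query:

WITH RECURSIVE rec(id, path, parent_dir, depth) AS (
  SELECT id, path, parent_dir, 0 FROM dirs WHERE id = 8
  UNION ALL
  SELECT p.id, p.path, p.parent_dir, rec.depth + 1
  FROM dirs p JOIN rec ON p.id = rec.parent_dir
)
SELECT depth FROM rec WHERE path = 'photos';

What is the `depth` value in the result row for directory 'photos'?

Base: id=8 (log), parent_dir=5, depth 0.
Iteration 1: join on id=5 -> data (id 5, parent_dir=2, depth 1).
Iteration 2: join on id=2 -> var (id 2, parent_dir=1, depth 2).
Iteration 3: join on id=1 -> photos (id 1, parent_dir=NULL, depth 3).
Iteration 4: parent_dir is NULL; no match; recursion stops.

3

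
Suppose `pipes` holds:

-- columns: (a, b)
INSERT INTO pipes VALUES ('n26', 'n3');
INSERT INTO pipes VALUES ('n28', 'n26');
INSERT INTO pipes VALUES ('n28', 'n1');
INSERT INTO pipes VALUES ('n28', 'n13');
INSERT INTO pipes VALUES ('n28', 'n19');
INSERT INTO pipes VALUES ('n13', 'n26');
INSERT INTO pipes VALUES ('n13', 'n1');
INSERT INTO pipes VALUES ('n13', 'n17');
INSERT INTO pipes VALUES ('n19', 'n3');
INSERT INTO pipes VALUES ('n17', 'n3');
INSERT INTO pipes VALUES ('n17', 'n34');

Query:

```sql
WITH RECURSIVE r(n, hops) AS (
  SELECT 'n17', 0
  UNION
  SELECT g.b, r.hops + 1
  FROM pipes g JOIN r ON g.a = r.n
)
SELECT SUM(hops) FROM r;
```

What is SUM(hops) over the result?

Base: (n17, hops=0).
Iteration 1: edges from {n17} -> (n3, hops=1), (n34, hops=1).
Iteration 2: no outgoing edges from {n3,n34}; recursion stops.
SUM(hops) = 0 + 1 + 1 = 2.

2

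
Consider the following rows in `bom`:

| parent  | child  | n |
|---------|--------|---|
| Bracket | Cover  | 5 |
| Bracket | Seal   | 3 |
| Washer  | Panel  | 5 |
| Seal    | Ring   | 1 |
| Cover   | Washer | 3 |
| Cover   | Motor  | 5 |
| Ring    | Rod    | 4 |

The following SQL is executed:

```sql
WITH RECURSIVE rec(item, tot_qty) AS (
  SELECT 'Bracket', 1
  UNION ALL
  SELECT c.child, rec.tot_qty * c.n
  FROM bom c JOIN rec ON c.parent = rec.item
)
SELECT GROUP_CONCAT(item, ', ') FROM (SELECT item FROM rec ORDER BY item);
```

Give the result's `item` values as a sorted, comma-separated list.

Base: (Bracket, tot_qty=1).
Iteration 1: components of {Bracket} -> Cover = 1*5 = 5, Seal = 1*3 = 3.
Iteration 2: components of {Cover,Seal} -> Motor = 5*5 = 25, Ring = 3*1 = 3, Washer = 5*3 = 15.
Iteration 3: components of {Motor,Ring,Washer} -> Panel = 15*5 = 75, Rod = 3*4 = 12.
Iteration 4: no further components; recursion stops.

Bracket, Cover, Motor, Panel, Ring, Rod, Seal, Washer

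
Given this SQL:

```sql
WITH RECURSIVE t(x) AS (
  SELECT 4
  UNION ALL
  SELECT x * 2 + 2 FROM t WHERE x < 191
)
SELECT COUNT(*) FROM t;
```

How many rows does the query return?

7

Base: x=4.
Iteration 1: 4 < 191 holds -> x = 4 * 2 + 2 = 10.
Iteration 2: 10 < 191 holds -> x = 10 * 2 + 2 = 22.
Iteration 3: 22 < 191 holds -> x = 22 * 2 + 2 = 46.
Iteration 4: 46 < 191 holds -> x = 46 * 2 + 2 = 94.
Iteration 5: 94 < 191 holds -> x = 94 * 2 + 2 = 190.
Iteration 6: 190 < 191 holds -> x = 190 * 2 + 2 = 382.
Iteration 7: 382 < 191 fails; recursion stops.
Total rows emitted: 7.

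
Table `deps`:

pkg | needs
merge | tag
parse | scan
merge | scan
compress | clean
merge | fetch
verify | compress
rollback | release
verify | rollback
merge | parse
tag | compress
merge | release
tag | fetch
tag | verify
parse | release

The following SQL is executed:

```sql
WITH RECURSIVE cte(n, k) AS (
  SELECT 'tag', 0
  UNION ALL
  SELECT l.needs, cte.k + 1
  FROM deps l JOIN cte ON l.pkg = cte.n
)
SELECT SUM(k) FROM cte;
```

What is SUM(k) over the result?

Base: (tag, k=0).
Iteration 1: edges from {tag} -> (compress, k=1), (fetch, k=1), (verify, k=1).
Iteration 2: edges from {compress,fetch,verify} -> (clean, k=2), (compress, k=2), (rollback, k=2).
Iteration 3: edges from {clean,compress,rollback} -> (clean, k=3), (release, k=3).
Iteration 4: no outgoing edges from {clean,release}; recursion stops.
SUM(k) = 0 + 1 + 1 + 1 + 2 + 2 + 2 + 3 + 3 = 15.

15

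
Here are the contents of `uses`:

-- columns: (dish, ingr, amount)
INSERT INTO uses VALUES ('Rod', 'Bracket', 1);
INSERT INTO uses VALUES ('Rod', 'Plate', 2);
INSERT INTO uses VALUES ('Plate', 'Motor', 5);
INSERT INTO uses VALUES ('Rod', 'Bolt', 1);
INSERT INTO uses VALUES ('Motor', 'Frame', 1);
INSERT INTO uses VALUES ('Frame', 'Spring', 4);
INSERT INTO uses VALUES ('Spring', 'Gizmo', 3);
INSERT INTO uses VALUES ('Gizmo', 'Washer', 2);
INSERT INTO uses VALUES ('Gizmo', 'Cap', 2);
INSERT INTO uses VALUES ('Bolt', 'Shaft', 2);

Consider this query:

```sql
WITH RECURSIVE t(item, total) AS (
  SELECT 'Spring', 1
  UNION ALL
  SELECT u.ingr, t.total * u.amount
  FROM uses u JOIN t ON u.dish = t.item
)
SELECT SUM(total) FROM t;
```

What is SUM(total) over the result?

Base: (Spring, total=1).
Iteration 1: components of {Spring} -> Gizmo = 1*3 = 3.
Iteration 2: components of {Gizmo} -> Cap = 3*2 = 6, Washer = 3*2 = 6.
Iteration 3: no further components; recursion stops.
SUM(total) = 1 + 3 + 6 + 6 = 16.

16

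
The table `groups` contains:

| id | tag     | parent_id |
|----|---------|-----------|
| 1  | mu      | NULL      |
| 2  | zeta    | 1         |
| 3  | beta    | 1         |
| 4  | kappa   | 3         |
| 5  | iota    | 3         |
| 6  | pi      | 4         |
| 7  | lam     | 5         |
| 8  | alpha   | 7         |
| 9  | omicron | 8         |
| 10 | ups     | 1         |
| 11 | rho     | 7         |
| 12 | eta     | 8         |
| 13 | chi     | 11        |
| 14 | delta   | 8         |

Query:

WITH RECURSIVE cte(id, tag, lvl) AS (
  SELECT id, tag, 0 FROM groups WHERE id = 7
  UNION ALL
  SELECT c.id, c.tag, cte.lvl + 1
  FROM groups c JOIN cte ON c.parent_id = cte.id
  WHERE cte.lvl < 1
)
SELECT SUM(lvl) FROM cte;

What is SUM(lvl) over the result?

Base: id=7 (lam) at lvl 0.
Iteration 1: rows with parent_id in {7} -> alpha (id 8, lvl 1), rho (id 11, lvl 1).
Iteration 2: lvl < 1 fails for all current rows; recursion stops.
SUM(lvl) = 0 + 1 + 1 = 2.

2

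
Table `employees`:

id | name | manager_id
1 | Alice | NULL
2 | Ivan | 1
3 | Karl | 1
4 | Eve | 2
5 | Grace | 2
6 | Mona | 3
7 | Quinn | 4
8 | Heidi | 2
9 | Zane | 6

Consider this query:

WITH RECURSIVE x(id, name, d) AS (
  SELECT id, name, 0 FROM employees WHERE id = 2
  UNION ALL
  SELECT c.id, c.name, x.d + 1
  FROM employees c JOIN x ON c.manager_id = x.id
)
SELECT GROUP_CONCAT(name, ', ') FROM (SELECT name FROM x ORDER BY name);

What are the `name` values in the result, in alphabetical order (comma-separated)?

Eve, Grace, Heidi, Ivan, Quinn

Base: id=2 (Ivan) at d 0.
Iteration 1: rows with manager_id in {2} -> Eve (id 4, d 1), Grace (id 5, d 1), Heidi (id 8, d 1).
Iteration 2: rows with manager_id in {4,5,8} -> Quinn (id 7, d 2).
Iteration 3: no rows with manager_id in {7}; recursion stops.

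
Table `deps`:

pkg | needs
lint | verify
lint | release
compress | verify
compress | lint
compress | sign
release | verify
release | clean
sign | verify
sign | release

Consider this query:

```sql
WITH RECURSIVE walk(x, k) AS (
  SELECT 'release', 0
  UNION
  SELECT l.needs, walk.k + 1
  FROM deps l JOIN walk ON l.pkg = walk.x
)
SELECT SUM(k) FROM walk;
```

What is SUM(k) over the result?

2

Base: (release, k=0).
Iteration 1: edges from {release} -> (clean, k=1), (verify, k=1).
Iteration 2: no outgoing edges from {clean,verify}; recursion stops.
SUM(k) = 0 + 1 + 1 = 2.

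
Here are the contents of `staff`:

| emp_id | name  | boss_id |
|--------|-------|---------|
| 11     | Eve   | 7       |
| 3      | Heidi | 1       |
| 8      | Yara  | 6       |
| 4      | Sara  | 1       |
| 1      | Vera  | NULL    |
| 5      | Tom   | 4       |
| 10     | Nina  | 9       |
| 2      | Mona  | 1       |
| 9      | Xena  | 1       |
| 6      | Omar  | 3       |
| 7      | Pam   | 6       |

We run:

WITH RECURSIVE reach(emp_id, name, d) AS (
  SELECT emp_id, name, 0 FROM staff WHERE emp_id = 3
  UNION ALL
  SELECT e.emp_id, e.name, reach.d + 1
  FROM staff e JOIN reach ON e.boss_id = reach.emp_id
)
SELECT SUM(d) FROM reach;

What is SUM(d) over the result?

8

Base: emp_id=3 (Heidi) at d 0.
Iteration 1: rows with boss_id in {3} -> Omar (id 6, d 1).
Iteration 2: rows with boss_id in {6} -> Pam (id 7, d 2), Yara (id 8, d 2).
Iteration 3: rows with boss_id in {7,8} -> Eve (id 11, d 3).
Iteration 4: no rows with boss_id in {11}; recursion stops.
SUM(d) = 0 + 1 + 2 + 2 + 3 = 8.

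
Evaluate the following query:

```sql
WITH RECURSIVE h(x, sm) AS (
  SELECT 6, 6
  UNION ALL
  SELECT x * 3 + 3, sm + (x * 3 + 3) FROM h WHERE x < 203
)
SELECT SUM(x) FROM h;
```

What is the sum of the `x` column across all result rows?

900

Base: x=6, sm=6.
Iteration 1: 6 < 203 holds -> x = 6 * 3 + 3 = 21, sm = 6 + 21 = 27.
Iteration 2: 21 < 203 holds -> x = 21 * 3 + 3 = 66, sm = 27 + 66 = 93.
Iteration 3: 66 < 203 holds -> x = 66 * 3 + 3 = 201, sm = 93 + 201 = 294.
Iteration 4: 201 < 203 holds -> x = 201 * 3 + 3 = 606, sm = 294 + 606 = 900.
Iteration 5: 606 < 203 fails; recursion stops.
SUM(x) = 6 + 21 + 66 + 201 + 606 = 900.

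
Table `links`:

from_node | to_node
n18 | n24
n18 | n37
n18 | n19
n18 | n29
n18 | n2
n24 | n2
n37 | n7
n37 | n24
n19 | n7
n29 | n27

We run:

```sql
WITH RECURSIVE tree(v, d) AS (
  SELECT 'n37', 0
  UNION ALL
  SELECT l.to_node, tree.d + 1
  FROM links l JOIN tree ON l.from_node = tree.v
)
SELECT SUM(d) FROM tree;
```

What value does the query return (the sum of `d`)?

Base: (n37, d=0).
Iteration 1: edges from {n37} -> (n24, d=1), (n7, d=1).
Iteration 2: edges from {n24,n7} -> (n2, d=2).
Iteration 3: no outgoing edges from {n2}; recursion stops.
SUM(d) = 0 + 1 + 1 + 2 = 4.

4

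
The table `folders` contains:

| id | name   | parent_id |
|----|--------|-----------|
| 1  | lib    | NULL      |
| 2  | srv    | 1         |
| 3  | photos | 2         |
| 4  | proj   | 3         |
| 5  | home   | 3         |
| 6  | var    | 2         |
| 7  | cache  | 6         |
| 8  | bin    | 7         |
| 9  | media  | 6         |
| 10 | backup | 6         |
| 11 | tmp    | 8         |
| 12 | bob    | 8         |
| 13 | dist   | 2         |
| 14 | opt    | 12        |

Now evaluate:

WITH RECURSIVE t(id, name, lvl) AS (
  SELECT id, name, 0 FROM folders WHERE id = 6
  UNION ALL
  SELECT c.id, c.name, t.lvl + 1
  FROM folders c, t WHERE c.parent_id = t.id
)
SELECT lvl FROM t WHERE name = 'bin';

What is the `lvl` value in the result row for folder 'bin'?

2

Base: id=6 (var) at lvl 0.
Iteration 1: rows with parent_id in {6} -> cache (id 7, lvl 1), media (id 9, lvl 1), backup (id 10, lvl 1).
Iteration 2: rows with parent_id in {7,9,10} -> bin (id 8, lvl 2).
Iteration 3: rows with parent_id in {8} -> tmp (id 11, lvl 3), bob (id 12, lvl 3).
Iteration 4: rows with parent_id in {11,12} -> opt (id 14, lvl 4).
Iteration 5: no rows with parent_id in {14}; recursion stops.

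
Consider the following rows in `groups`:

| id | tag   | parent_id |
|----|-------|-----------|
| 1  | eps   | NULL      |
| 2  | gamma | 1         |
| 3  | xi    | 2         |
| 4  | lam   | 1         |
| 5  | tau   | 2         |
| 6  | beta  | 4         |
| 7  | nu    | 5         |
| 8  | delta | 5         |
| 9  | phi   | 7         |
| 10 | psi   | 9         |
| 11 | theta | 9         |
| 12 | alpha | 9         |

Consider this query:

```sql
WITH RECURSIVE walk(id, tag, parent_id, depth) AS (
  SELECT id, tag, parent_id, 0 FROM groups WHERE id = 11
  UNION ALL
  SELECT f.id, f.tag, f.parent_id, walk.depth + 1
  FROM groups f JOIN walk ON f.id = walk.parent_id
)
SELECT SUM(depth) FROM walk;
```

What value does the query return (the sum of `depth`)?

15

Base: id=11 (theta), parent_id=9, depth 0.
Iteration 1: join on id=9 -> phi (id 9, parent_id=7, depth 1).
Iteration 2: join on id=7 -> nu (id 7, parent_id=5, depth 2).
Iteration 3: join on id=5 -> tau (id 5, parent_id=2, depth 3).
Iteration 4: join on id=2 -> gamma (id 2, parent_id=1, depth 4).
Iteration 5: join on id=1 -> eps (id 1, parent_id=NULL, depth 5).
Iteration 6: parent_id is NULL; no match; recursion stops.
SUM(depth) = 0 + 1 + 2 + 3 + 4 + 5 = 15.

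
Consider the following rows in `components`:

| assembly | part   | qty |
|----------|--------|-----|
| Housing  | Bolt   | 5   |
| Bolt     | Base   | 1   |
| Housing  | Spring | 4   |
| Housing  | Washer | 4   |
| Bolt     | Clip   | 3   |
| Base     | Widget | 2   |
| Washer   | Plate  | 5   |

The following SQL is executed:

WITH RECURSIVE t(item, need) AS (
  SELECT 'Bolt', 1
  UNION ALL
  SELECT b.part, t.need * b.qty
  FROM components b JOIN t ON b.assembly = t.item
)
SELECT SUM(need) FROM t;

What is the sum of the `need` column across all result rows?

7

Base: (Bolt, need=1).
Iteration 1: components of {Bolt} -> Base = 1*1 = 1, Clip = 1*3 = 3.
Iteration 2: components of {Base,Clip} -> Widget = 1*2 = 2.
Iteration 3: no further components; recursion stops.
SUM(need) = 1 + 1 + 3 + 2 = 7.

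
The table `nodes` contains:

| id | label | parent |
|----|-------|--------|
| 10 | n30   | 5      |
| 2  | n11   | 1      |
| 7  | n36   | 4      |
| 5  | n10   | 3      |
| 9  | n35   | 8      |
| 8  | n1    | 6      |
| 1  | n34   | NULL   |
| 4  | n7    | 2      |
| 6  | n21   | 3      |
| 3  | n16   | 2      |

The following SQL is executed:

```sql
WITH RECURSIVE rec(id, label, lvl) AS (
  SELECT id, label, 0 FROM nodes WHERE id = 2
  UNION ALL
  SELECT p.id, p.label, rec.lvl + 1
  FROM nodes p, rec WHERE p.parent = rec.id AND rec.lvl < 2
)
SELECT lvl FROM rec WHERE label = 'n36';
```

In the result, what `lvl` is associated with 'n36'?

2

Base: id=2 (n11) at lvl 0.
Iteration 1: rows with parent in {2} -> n16 (id 3, lvl 1), n7 (id 4, lvl 1).
Iteration 2: rows with parent in {3,4} -> n10 (id 5, lvl 2), n21 (id 6, lvl 2), n36 (id 7, lvl 2).
Iteration 3: lvl < 2 fails for all current rows; recursion stops.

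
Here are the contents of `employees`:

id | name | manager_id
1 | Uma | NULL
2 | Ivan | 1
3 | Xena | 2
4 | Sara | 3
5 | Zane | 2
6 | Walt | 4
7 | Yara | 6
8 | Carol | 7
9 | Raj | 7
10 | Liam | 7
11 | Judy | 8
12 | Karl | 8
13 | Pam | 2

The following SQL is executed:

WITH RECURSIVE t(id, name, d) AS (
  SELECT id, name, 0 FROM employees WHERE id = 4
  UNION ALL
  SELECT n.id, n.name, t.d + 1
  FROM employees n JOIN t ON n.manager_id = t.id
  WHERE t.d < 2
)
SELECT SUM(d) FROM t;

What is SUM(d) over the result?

3

Base: id=4 (Sara) at d 0.
Iteration 1: rows with manager_id in {4} -> Walt (id 6, d 1).
Iteration 2: rows with manager_id in {6} -> Yara (id 7, d 2).
Iteration 3: d < 2 fails for all current rows; recursion stops.
SUM(d) = 0 + 1 + 2 = 3.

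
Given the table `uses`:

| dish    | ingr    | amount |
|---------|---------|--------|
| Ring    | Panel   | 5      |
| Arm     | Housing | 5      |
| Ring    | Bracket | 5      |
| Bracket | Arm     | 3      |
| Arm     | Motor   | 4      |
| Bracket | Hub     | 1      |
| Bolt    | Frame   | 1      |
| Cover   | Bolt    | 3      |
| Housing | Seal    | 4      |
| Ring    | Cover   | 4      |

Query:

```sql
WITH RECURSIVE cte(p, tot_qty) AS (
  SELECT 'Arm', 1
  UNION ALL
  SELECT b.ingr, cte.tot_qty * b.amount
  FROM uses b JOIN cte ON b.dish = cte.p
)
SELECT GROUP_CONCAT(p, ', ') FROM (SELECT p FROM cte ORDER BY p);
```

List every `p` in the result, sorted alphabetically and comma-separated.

Arm, Housing, Motor, Seal

Base: (Arm, tot_qty=1).
Iteration 1: components of {Arm} -> Housing = 1*5 = 5, Motor = 1*4 = 4.
Iteration 2: components of {Housing,Motor} -> Seal = 5*4 = 20.
Iteration 3: no further components; recursion stops.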